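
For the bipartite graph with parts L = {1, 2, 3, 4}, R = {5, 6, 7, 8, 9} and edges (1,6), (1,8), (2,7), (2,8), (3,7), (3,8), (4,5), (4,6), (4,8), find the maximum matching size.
4 (matching: (1,6), (2,7), (3,8), (4,5); upper bound min(|L|,|R|) = min(4,5) = 4)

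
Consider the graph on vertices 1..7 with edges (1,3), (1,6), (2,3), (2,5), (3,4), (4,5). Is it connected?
No, it has 2 components: {1, 2, 3, 4, 5, 6}, {7}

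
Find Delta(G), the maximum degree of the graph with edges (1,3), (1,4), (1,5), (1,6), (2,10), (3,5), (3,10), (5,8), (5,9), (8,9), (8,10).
4 (attained at vertices 1, 5)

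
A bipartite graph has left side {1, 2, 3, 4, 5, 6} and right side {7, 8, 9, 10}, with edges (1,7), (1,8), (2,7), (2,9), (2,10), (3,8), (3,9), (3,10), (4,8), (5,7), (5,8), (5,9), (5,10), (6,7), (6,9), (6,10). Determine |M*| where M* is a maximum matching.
4 (matching: (1,8), (2,10), (3,9), (5,7); upper bound min(|L|,|R|) = min(6,4) = 4)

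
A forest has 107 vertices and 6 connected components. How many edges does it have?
101 (Each of the 6 component trees on V_i vertices has V_i - 1 edges; summing gives V - C = 107 - 6 = 101)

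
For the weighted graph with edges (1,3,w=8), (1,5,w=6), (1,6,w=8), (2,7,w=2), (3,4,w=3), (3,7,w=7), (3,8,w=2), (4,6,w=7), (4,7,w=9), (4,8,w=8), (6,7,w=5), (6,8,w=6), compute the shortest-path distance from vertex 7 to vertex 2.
2 (path: 7 -> 2; weights 2 = 2)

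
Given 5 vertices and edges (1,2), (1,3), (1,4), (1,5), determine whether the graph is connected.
Yes (BFS from 1 visits [1, 2, 3, 4, 5] — all 5 vertices reached)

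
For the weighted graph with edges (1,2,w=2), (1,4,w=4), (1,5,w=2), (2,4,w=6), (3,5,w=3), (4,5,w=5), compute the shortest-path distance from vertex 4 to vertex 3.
8 (path: 4 -> 5 -> 3; weights 5 + 3 = 8)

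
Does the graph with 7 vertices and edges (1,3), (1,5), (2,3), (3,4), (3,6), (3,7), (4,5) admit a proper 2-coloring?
Yes. Partition: {1, 2, 4, 6, 7}, {3, 5}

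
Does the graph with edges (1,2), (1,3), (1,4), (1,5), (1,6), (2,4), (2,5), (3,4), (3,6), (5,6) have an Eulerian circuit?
No (6 vertices have odd degree: {1, 2, 3, 4, 5, 6}; Eulerian circuit requires 0)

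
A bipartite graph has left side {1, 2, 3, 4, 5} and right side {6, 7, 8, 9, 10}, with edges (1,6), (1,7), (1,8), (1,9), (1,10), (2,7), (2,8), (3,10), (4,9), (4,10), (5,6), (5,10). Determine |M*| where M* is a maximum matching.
5 (matching: (1,7), (2,8), (3,10), (4,9), (5,6); upper bound min(|L|,|R|) = min(5,5) = 5)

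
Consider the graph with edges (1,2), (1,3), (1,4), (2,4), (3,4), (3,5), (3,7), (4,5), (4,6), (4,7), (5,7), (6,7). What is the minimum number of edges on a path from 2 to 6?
2 (path: 2 -> 4 -> 6, 2 edges)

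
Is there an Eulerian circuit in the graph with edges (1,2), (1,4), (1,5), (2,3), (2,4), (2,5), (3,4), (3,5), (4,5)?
No (2 vertices have odd degree: {1, 3}; Eulerian circuit requires 0)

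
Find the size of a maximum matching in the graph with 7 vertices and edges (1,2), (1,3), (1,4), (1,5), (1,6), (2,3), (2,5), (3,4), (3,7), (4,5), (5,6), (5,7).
3 (matching: (1,4), (3,7), (5,6); upper bound floor(n/2) = floor(7/2) = 3)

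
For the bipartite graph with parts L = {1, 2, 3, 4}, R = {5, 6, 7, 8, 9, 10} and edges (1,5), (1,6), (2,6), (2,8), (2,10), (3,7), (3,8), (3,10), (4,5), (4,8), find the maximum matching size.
4 (matching: (1,6), (2,10), (3,7), (4,8); upper bound min(|L|,|R|) = min(4,6) = 4)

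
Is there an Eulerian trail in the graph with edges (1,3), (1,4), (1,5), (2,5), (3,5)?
No (4 vertices have odd degree: {1, 2, 4, 5}; Eulerian path requires 0 or 2)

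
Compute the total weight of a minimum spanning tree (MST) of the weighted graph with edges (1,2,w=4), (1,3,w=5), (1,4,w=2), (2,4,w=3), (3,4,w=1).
6 (MST edges: (1,4,w=2), (2,4,w=3), (3,4,w=1); sum of weights 2 + 3 + 1 = 6)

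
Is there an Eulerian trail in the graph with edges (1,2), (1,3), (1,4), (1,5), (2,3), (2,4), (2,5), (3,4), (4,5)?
Yes (the graph is connected and exactly 2 vertices have odd degree: {3, 5}; any Eulerian path must start and end at those)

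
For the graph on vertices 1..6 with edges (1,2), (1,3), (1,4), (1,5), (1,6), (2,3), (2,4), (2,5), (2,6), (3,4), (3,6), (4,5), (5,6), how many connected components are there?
1 (components: {1, 2, 3, 4, 5, 6})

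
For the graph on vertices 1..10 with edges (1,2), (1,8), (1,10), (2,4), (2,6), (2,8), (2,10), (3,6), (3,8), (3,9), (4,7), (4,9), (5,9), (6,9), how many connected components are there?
1 (components: {1, 2, 3, 4, 5, 6, 7, 8, 9, 10})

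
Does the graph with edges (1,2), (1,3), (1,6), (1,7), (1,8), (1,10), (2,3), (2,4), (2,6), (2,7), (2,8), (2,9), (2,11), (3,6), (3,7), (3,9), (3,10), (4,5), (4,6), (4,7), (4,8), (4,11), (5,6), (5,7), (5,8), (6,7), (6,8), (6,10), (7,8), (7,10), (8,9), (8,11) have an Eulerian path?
Yes (the graph is connected and exactly 2 vertices have odd degree: {9, 11}; any Eulerian path must start and end at those)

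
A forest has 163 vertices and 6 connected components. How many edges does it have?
157 (Each of the 6 component trees on V_i vertices has V_i - 1 edges; summing gives V - C = 163 - 6 = 157)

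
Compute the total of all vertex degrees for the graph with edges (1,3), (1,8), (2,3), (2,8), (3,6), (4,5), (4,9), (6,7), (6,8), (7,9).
20 (handshake: sum of degrees = 2|E| = 2 x 10 = 20)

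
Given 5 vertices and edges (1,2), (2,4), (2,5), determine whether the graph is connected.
No, it has 2 components: {1, 2, 4, 5}, {3}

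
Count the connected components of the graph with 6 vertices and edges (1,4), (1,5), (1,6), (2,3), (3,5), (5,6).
1 (components: {1, 2, 3, 4, 5, 6})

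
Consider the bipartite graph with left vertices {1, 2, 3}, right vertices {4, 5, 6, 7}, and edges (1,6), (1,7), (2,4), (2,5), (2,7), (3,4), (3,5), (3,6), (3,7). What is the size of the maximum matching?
3 (matching: (1,7), (2,5), (3,6); upper bound min(|L|,|R|) = min(3,4) = 3)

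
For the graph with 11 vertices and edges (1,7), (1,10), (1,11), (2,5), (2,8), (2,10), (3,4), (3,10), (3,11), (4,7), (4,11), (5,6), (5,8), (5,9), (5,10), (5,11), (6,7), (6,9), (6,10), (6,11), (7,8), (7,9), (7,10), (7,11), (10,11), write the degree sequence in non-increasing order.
[7, 7, 7, 6, 5, 3, 3, 3, 3, 3, 3] (degrees: deg(1)=3, deg(2)=3, deg(3)=3, deg(4)=3, deg(5)=6, deg(6)=5, deg(7)=7, deg(8)=3, deg(9)=3, deg(10)=7, deg(11)=7)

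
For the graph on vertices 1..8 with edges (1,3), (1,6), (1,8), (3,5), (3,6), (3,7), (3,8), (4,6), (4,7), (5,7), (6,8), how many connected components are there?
2 (components: {1, 3, 4, 5, 6, 7, 8}, {2})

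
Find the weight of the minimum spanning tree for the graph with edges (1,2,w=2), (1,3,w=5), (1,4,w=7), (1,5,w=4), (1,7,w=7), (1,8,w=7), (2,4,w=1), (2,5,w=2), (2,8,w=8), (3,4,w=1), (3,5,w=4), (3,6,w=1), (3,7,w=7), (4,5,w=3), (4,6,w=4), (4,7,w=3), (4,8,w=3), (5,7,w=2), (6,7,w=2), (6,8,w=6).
12 (MST edges: (1,2,w=2), (2,4,w=1), (2,5,w=2), (3,4,w=1), (3,6,w=1), (4,8,w=3), (5,7,w=2); sum of weights 2 + 1 + 2 + 1 + 1 + 3 + 2 = 12)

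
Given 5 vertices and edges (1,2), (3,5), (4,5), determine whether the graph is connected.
No, it has 2 components: {1, 2}, {3, 4, 5}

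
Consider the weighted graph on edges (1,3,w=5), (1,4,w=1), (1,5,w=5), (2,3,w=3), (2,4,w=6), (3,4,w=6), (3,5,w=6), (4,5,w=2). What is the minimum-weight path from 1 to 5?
3 (path: 1 -> 4 -> 5; weights 1 + 2 = 3)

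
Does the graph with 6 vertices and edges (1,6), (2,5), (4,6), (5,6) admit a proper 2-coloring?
Yes. Partition: {1, 3, 4, 5}, {2, 6}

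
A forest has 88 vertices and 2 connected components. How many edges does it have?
86 (Each of the 2 component trees on V_i vertices has V_i - 1 edges; summing gives V - C = 88 - 2 = 86)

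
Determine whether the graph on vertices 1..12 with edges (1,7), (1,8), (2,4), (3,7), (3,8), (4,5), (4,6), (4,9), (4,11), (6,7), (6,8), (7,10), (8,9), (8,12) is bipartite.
Yes. Partition: {1, 2, 3, 5, 6, 9, 10, 11, 12}, {4, 7, 8}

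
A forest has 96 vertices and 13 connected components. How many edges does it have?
83 (Each of the 13 component trees on V_i vertices has V_i - 1 edges; summing gives V - C = 96 - 13 = 83)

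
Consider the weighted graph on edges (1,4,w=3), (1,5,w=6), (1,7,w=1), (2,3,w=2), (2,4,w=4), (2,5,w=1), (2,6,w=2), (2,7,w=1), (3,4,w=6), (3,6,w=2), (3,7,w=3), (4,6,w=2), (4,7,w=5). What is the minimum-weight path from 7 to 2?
1 (path: 7 -> 2; weights 1 = 1)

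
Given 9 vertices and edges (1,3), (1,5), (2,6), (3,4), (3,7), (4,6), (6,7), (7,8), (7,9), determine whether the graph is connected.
Yes (BFS from 1 visits [1, 3, 5, 4, 7, 6, 8, 9, 2] — all 9 vertices reached)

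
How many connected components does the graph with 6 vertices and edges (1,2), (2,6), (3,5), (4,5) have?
2 (components: {1, 2, 6}, {3, 4, 5})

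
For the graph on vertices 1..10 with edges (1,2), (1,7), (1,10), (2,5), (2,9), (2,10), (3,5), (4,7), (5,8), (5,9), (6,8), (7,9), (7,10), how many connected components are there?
1 (components: {1, 2, 3, 4, 5, 6, 7, 8, 9, 10})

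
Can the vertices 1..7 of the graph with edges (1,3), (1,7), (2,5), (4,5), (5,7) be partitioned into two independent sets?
Yes. Partition: {1, 5, 6}, {2, 3, 4, 7}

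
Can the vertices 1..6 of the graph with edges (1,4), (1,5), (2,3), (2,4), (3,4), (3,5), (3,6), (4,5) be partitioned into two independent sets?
No (odd cycle of length 3: 4 -> 1 -> 5 -> 4)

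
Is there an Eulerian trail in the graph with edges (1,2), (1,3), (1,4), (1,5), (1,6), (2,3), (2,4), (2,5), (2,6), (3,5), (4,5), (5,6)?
No (6 vertices have odd degree: {1, 2, 3, 4, 5, 6}; Eulerian path requires 0 or 2)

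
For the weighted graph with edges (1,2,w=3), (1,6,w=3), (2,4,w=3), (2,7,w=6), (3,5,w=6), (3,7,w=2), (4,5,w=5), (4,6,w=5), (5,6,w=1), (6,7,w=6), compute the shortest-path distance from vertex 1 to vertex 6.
3 (path: 1 -> 6; weights 3 = 3)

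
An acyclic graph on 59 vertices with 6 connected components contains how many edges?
53 (Each of the 6 component trees on V_i vertices has V_i - 1 edges; summing gives V - C = 59 - 6 = 53)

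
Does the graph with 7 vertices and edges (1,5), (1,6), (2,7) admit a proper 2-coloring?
Yes. Partition: {1, 2, 3, 4}, {5, 6, 7}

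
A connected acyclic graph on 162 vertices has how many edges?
161 (A tree on V vertices has V - 1 edges, so 162 - 1 = 161)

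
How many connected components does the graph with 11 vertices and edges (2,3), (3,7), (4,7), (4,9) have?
7 (components: {1}, {2, 3, 4, 7, 9}, {5}, {6}, {8}, {10}, {11})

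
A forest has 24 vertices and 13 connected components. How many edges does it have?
11 (Each of the 13 component trees on V_i vertices has V_i - 1 edges; summing gives V - C = 24 - 13 = 11)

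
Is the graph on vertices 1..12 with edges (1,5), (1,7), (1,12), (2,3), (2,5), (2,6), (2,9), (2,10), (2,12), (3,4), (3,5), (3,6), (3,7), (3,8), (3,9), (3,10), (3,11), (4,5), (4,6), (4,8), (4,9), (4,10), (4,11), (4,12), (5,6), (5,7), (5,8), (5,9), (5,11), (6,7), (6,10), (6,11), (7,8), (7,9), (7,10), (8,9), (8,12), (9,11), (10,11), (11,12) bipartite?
No (odd cycle of length 3: 5 -> 1 -> 7 -> 5)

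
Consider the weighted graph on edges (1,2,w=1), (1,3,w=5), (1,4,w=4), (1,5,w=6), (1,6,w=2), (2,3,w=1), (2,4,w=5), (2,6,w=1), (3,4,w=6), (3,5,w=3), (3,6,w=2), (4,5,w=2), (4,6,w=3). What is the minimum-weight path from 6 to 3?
2 (path: 6 -> 3; weights 2 = 2)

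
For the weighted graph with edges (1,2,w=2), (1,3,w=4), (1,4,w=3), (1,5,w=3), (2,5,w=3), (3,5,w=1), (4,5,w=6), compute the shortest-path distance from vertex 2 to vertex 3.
4 (path: 2 -> 5 -> 3; weights 3 + 1 = 4)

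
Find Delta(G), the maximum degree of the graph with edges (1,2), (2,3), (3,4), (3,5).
3 (attained at vertex 3)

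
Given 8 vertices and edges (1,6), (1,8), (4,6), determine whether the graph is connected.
No, it has 5 components: {1, 4, 6, 8}, {2}, {3}, {5}, {7}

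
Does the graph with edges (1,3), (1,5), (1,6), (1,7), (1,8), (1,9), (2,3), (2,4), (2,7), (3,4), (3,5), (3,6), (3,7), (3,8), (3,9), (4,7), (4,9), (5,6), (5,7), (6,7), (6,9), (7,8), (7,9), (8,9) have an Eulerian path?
Yes (the graph is connected and exactly 2 vertices have odd degree: {2, 6}; any Eulerian path must start and end at those)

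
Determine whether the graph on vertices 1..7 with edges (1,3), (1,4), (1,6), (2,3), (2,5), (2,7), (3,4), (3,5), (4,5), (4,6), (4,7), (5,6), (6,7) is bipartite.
No (odd cycle of length 3: 4 -> 1 -> 6 -> 4)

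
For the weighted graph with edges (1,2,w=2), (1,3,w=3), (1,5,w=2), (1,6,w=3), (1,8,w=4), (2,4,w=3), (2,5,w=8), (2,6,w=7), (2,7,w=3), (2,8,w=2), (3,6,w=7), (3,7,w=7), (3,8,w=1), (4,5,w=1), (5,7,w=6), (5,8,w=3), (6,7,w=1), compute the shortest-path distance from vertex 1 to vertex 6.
3 (path: 1 -> 6; weights 3 = 3)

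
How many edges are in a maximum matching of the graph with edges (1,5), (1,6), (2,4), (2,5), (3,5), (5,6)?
3 (matching: (1,6), (2,4), (3,5); upper bound floor(n/2) = floor(6/2) = 3)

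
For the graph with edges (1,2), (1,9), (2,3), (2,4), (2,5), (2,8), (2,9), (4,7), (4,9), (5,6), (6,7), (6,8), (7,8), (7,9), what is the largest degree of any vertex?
6 (attained at vertex 2)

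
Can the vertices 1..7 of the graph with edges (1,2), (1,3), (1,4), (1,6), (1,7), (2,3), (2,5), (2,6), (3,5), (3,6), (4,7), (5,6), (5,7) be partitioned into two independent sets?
No (odd cycle of length 3: 7 -> 1 -> 4 -> 7)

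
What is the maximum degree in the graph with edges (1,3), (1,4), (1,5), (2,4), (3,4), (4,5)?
4 (attained at vertex 4)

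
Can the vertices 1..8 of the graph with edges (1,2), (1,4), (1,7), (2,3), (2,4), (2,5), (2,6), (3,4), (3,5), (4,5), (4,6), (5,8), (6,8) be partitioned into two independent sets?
No (odd cycle of length 3: 2 -> 1 -> 4 -> 2)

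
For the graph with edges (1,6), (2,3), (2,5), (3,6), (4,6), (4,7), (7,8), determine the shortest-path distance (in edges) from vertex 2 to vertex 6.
2 (path: 2 -> 3 -> 6, 2 edges)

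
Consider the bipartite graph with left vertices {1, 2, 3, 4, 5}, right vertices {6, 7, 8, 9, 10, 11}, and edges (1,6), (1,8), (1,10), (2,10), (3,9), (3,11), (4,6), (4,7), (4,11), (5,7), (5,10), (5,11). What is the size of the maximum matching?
5 (matching: (1,8), (2,10), (3,9), (4,11), (5,7); upper bound min(|L|,|R|) = min(5,6) = 5)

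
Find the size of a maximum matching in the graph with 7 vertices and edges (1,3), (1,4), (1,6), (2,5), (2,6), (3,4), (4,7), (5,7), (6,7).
3 (matching: (1,6), (2,5), (4,7); upper bound floor(n/2) = floor(7/2) = 3)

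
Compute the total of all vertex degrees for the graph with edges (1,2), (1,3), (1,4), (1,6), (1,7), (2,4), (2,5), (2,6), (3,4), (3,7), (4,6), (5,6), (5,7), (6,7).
28 (handshake: sum of degrees = 2|E| = 2 x 14 = 28)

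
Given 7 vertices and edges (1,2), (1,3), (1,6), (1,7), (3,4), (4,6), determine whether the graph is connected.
No, it has 2 components: {1, 2, 3, 4, 6, 7}, {5}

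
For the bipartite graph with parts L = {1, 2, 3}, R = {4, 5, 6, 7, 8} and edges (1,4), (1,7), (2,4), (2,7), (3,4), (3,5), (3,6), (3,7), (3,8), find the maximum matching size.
3 (matching: (1,7), (2,4), (3,8); upper bound min(|L|,|R|) = min(3,5) = 3)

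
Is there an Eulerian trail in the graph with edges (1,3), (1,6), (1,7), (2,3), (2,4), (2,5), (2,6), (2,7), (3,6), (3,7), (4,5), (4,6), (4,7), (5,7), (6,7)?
No (4 vertices have odd degree: {1, 2, 5, 6}; Eulerian path requires 0 or 2)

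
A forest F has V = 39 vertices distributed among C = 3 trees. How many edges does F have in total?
36 (Each of the 3 component trees on V_i vertices has V_i - 1 edges; summing gives V - C = 39 - 3 = 36)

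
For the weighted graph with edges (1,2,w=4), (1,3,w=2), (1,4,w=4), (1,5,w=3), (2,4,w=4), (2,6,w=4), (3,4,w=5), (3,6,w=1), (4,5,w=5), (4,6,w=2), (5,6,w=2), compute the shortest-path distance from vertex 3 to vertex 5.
3 (path: 3 -> 6 -> 5; weights 1 + 2 = 3)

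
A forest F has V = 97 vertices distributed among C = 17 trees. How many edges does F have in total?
80 (Each of the 17 component trees on V_i vertices has V_i - 1 edges; summing gives V - C = 97 - 17 = 80)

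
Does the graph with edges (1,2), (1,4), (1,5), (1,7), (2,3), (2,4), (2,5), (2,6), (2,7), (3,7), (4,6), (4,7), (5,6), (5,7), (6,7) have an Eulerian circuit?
Yes (the graph is connected and all 7 vertices have even degree)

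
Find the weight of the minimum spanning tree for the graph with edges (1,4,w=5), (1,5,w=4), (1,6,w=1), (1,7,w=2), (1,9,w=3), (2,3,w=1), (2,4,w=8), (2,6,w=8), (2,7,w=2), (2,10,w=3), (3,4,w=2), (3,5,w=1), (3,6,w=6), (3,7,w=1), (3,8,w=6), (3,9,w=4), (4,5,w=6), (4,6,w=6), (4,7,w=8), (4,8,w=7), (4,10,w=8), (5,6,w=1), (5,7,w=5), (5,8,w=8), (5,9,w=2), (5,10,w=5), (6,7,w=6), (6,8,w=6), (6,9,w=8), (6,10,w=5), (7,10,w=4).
18 (MST edges: (1,6,w=1), (2,3,w=1), (2,10,w=3), (3,4,w=2), (3,5,w=1), (3,7,w=1), (3,8,w=6), (5,6,w=1), (5,9,w=2); sum of weights 1 + 1 + 3 + 2 + 1 + 1 + 6 + 1 + 2 = 18)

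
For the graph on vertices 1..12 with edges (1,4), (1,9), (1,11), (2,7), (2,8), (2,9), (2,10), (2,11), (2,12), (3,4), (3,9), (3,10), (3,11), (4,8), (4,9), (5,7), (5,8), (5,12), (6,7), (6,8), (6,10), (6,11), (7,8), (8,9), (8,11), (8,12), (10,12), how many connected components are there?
1 (components: {1, 2, 3, 4, 5, 6, 7, 8, 9, 10, 11, 12})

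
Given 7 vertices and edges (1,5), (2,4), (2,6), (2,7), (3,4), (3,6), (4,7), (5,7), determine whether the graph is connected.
Yes (BFS from 1 visits [1, 5, 7, 2, 4, 6, 3] — all 7 vertices reached)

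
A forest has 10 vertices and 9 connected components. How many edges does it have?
1 (Each of the 9 component trees on V_i vertices has V_i - 1 edges; summing gives V - C = 10 - 9 = 1)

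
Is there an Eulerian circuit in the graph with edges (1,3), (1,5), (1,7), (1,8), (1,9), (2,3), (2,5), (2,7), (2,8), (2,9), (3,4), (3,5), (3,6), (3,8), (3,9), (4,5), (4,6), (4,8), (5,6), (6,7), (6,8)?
No (8 vertices have odd degree: {1, 2, 3, 5, 6, 7, 8, 9}; Eulerian circuit requires 0)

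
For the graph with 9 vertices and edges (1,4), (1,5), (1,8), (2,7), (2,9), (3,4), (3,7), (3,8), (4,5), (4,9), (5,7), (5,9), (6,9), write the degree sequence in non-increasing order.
[4, 4, 4, 3, 3, 3, 2, 2, 1] (degrees: deg(1)=3, deg(2)=2, deg(3)=3, deg(4)=4, deg(5)=4, deg(6)=1, deg(7)=3, deg(8)=2, deg(9)=4)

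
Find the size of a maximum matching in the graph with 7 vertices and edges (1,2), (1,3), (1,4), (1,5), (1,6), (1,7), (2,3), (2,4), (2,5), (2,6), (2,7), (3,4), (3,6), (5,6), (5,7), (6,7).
3 (matching: (1,6), (2,3), (5,7); upper bound floor(n/2) = floor(7/2) = 3)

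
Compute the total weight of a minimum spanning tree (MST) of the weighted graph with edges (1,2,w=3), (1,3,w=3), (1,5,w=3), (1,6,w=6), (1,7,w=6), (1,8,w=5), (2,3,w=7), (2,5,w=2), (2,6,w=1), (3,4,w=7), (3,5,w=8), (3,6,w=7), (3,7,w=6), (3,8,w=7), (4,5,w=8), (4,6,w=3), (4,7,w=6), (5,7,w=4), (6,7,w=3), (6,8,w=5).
20 (MST edges: (1,2,w=3), (1,3,w=3), (1,8,w=5), (2,5,w=2), (2,6,w=1), (4,6,w=3), (6,7,w=3); sum of weights 3 + 3 + 5 + 2 + 1 + 3 + 3 = 20)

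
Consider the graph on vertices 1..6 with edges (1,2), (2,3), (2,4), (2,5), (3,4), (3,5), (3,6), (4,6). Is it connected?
Yes (BFS from 1 visits [1, 2, 3, 4, 5, 6] — all 6 vertices reached)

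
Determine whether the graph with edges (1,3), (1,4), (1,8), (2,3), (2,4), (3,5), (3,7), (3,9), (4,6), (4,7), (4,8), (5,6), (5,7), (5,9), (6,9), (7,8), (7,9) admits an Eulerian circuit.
No (6 vertices have odd degree: {1, 3, 4, 6, 7, 8}; Eulerian circuit requires 0)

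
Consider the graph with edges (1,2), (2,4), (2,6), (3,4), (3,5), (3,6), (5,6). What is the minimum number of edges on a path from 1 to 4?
2 (path: 1 -> 2 -> 4, 2 edges)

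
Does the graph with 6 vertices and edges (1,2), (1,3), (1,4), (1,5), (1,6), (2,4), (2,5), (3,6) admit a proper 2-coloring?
No (odd cycle of length 3: 6 -> 1 -> 3 -> 6)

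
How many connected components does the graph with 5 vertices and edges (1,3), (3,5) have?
3 (components: {1, 3, 5}, {2}, {4})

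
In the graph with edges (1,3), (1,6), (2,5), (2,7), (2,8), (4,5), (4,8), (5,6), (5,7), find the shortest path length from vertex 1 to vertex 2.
3 (path: 1 -> 6 -> 5 -> 2, 3 edges)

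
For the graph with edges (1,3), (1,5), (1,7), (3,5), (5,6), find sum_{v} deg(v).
10 (handshake: sum of degrees = 2|E| = 2 x 5 = 10)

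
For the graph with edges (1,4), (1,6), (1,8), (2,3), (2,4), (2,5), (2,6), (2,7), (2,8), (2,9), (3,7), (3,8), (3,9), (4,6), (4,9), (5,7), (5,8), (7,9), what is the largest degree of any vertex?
7 (attained at vertex 2)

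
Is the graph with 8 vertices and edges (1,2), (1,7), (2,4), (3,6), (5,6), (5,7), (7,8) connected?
Yes (BFS from 1 visits [1, 2, 7, 4, 5, 8, 6, 3] — all 8 vertices reached)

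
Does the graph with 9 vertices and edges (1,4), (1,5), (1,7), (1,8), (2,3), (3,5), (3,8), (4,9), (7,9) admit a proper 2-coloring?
Yes. Partition: {1, 3, 6, 9}, {2, 4, 5, 7, 8}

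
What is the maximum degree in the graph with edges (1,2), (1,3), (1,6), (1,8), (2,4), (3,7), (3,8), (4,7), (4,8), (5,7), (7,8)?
4 (attained at vertices 1, 7, 8)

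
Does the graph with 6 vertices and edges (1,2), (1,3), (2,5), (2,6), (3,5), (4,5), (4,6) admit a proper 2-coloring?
Yes. Partition: {1, 5, 6}, {2, 3, 4}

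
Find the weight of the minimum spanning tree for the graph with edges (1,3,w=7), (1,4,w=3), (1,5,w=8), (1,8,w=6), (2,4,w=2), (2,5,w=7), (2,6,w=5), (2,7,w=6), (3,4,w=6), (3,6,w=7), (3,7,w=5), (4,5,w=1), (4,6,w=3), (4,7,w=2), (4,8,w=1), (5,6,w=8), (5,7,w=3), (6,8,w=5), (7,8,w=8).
17 (MST edges: (1,4,w=3), (2,4,w=2), (3,7,w=5), (4,5,w=1), (4,6,w=3), (4,7,w=2), (4,8,w=1); sum of weights 3 + 2 + 5 + 1 + 3 + 2 + 1 = 17)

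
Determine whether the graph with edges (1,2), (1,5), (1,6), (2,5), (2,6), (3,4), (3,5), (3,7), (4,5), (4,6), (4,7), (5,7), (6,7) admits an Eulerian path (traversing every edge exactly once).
No (4 vertices have odd degree: {1, 2, 3, 5}; Eulerian path requires 0 or 2)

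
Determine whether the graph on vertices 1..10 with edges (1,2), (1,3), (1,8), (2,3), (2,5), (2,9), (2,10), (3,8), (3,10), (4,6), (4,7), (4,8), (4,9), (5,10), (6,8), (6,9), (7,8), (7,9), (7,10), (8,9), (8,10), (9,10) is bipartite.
No (odd cycle of length 3: 3 -> 1 -> 8 -> 3)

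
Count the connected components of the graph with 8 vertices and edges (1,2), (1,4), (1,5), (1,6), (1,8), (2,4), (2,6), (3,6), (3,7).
1 (components: {1, 2, 3, 4, 5, 6, 7, 8})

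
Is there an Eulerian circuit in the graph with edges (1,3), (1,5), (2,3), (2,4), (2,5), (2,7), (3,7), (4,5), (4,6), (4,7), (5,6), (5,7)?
No (2 vertices have odd degree: {3, 5}; Eulerian circuit requires 0)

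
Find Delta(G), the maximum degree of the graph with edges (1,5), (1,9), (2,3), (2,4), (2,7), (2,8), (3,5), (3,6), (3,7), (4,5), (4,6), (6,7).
4 (attained at vertices 2, 3)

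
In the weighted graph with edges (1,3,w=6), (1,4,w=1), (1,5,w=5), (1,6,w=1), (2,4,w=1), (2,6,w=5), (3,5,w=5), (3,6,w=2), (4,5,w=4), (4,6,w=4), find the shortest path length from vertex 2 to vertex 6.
3 (path: 2 -> 4 -> 1 -> 6; weights 1 + 1 + 1 = 3)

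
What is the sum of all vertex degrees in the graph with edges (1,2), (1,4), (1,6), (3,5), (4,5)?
10 (handshake: sum of degrees = 2|E| = 2 x 5 = 10)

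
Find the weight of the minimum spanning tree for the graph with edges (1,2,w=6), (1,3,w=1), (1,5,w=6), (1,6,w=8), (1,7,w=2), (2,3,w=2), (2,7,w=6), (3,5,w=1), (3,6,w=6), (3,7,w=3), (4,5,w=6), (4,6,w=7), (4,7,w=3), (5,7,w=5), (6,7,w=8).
15 (MST edges: (1,3,w=1), (1,7,w=2), (2,3,w=2), (3,5,w=1), (3,6,w=6), (4,7,w=3); sum of weights 1 + 2 + 2 + 1 + 6 + 3 = 15)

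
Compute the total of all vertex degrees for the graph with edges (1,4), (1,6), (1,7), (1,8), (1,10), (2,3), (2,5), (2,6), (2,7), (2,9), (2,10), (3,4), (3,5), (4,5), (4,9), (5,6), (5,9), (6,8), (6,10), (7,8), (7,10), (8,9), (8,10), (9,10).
48 (handshake: sum of degrees = 2|E| = 2 x 24 = 48)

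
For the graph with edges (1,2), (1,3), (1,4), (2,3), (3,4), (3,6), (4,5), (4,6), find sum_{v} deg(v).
16 (handshake: sum of degrees = 2|E| = 2 x 8 = 16)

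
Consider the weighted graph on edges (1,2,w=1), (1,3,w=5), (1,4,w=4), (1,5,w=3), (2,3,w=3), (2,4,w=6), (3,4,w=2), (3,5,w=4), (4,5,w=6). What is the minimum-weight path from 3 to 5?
4 (path: 3 -> 5; weights 4 = 4)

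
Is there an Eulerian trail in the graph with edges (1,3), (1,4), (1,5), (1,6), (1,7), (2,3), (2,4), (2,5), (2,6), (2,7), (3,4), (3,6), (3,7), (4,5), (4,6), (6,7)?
No (6 vertices have odd degree: {1, 2, 3, 4, 5, 6}; Eulerian path requires 0 or 2)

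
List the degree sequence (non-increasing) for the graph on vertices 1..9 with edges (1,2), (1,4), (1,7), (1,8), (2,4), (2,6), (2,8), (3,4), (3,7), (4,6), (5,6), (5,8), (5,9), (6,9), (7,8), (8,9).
[5, 4, 4, 4, 4, 3, 3, 3, 2] (degrees: deg(1)=4, deg(2)=4, deg(3)=2, deg(4)=4, deg(5)=3, deg(6)=4, deg(7)=3, deg(8)=5, deg(9)=3)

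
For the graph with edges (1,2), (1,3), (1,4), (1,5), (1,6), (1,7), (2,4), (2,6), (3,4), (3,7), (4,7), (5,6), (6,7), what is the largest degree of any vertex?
6 (attained at vertex 1)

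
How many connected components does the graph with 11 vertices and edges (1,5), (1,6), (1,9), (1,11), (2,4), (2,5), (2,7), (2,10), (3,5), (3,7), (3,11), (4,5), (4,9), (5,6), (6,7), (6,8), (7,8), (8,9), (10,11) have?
1 (components: {1, 2, 3, 4, 5, 6, 7, 8, 9, 10, 11})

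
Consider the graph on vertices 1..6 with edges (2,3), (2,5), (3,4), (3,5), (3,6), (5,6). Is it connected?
No, it has 2 components: {1}, {2, 3, 4, 5, 6}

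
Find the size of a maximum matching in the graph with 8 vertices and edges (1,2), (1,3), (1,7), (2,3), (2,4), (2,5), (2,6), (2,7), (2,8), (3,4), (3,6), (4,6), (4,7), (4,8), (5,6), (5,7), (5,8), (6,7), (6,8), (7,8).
4 (matching: (1,3), (2,6), (4,7), (5,8); upper bound floor(n/2) = floor(8/2) = 4)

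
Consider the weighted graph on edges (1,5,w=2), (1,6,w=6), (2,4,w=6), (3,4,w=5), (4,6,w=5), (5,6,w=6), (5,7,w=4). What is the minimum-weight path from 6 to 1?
6 (path: 6 -> 1; weights 6 = 6)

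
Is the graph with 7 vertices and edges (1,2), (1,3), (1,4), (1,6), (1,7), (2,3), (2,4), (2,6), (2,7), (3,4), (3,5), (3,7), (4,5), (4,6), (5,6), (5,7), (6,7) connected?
Yes (BFS from 1 visits [1, 2, 3, 4, 6, 7, 5] — all 7 vertices reached)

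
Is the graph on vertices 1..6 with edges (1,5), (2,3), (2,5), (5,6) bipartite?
Yes. Partition: {1, 2, 4, 6}, {3, 5}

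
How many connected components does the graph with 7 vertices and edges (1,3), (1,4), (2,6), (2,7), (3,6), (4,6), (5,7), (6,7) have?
1 (components: {1, 2, 3, 4, 5, 6, 7})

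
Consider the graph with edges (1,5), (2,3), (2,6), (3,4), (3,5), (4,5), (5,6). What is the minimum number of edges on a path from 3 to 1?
2 (path: 3 -> 5 -> 1, 2 edges)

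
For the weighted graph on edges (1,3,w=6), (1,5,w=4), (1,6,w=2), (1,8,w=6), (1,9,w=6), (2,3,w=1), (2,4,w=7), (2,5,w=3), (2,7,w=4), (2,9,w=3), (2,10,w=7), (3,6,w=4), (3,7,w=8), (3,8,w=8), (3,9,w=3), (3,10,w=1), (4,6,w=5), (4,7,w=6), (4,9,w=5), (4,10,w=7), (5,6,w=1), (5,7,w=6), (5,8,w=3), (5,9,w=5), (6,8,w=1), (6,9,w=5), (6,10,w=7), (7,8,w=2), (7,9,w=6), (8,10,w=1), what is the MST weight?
17 (MST edges: (1,6,w=2), (2,3,w=1), (2,9,w=3), (3,10,w=1), (4,6,w=5), (5,6,w=1), (6,8,w=1), (7,8,w=2), (8,10,w=1); sum of weights 2 + 1 + 3 + 1 + 5 + 1 + 1 + 2 + 1 = 17)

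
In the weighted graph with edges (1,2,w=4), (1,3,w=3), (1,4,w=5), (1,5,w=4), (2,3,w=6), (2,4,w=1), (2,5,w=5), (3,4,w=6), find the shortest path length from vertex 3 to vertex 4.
6 (path: 3 -> 4; weights 6 = 6)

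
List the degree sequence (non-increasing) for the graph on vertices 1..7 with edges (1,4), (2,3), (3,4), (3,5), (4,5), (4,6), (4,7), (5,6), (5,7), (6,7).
[5, 4, 3, 3, 3, 1, 1] (degrees: deg(1)=1, deg(2)=1, deg(3)=3, deg(4)=5, deg(5)=4, deg(6)=3, deg(7)=3)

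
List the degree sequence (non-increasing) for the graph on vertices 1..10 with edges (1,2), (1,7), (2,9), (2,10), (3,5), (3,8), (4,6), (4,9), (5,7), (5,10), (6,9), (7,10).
[3, 3, 3, 3, 3, 2, 2, 2, 2, 1] (degrees: deg(1)=2, deg(2)=3, deg(3)=2, deg(4)=2, deg(5)=3, deg(6)=2, deg(7)=3, deg(8)=1, deg(9)=3, deg(10)=3)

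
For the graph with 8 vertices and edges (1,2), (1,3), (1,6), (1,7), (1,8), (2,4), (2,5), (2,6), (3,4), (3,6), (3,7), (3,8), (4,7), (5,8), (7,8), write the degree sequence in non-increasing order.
[5, 5, 4, 4, 4, 3, 3, 2] (degrees: deg(1)=5, deg(2)=4, deg(3)=5, deg(4)=3, deg(5)=2, deg(6)=3, deg(7)=4, deg(8)=4)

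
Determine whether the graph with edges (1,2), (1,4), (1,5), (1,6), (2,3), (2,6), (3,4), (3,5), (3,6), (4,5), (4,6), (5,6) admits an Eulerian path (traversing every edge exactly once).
Yes (the graph is connected and exactly 2 vertices have odd degree: {2, 6}; any Eulerian path must start and end at those)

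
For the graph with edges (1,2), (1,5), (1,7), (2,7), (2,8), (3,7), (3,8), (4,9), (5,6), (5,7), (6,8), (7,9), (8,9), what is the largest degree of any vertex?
5 (attained at vertex 7)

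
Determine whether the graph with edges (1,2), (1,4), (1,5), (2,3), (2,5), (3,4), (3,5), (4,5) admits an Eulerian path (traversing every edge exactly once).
No (4 vertices have odd degree: {1, 2, 3, 4}; Eulerian path requires 0 or 2)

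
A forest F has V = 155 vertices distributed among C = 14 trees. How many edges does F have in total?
141 (Each of the 14 component trees on V_i vertices has V_i - 1 edges; summing gives V - C = 155 - 14 = 141)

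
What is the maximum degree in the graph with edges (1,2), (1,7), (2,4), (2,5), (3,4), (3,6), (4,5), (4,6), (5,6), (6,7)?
4 (attained at vertices 4, 6)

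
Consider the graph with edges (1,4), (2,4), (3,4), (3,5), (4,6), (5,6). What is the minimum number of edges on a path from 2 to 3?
2 (path: 2 -> 4 -> 3, 2 edges)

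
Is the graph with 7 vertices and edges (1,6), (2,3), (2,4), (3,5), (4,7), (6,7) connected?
Yes (BFS from 1 visits [1, 6, 7, 4, 2, 3, 5] — all 7 vertices reached)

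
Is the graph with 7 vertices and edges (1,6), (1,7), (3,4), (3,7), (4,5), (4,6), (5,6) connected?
No, it has 2 components: {1, 3, 4, 5, 6, 7}, {2}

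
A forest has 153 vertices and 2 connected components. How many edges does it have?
151 (Each of the 2 component trees on V_i vertices has V_i - 1 edges; summing gives V - C = 153 - 2 = 151)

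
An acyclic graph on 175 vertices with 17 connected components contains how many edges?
158 (Each of the 17 component trees on V_i vertices has V_i - 1 edges; summing gives V - C = 175 - 17 = 158)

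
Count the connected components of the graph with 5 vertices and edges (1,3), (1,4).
3 (components: {1, 3, 4}, {2}, {5})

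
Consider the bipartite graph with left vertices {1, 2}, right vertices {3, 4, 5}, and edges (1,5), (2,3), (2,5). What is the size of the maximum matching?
2 (matching: (1,5), (2,3); upper bound min(|L|,|R|) = min(2,3) = 2)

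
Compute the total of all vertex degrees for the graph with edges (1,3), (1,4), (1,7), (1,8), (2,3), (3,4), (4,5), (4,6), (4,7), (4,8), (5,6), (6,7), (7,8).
26 (handshake: sum of degrees = 2|E| = 2 x 13 = 26)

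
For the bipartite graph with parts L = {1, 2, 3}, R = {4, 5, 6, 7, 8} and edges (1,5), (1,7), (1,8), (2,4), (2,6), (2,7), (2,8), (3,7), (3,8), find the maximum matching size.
3 (matching: (1,8), (2,6), (3,7); upper bound min(|L|,|R|) = min(3,5) = 3)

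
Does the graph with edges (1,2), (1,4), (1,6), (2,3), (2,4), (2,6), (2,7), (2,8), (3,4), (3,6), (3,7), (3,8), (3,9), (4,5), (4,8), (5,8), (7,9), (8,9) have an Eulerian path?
No (6 vertices have odd degree: {1, 4, 6, 7, 8, 9}; Eulerian path requires 0 or 2)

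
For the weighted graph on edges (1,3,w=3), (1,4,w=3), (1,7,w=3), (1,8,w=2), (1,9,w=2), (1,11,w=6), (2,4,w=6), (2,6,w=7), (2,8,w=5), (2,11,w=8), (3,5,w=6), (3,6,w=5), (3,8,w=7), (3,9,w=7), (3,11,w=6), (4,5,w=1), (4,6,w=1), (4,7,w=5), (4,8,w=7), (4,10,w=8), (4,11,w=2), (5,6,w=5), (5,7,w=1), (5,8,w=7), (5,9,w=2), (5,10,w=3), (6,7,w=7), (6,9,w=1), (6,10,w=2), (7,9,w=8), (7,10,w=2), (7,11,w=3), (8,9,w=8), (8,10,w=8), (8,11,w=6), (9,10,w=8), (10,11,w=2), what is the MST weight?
20 (MST edges: (1,3,w=3), (1,8,w=2), (1,9,w=2), (2,8,w=5), (4,5,w=1), (4,6,w=1), (4,11,w=2), (5,7,w=1), (6,9,w=1), (6,10,w=2); sum of weights 3 + 2 + 2 + 5 + 1 + 1 + 2 + 1 + 1 + 2 = 20)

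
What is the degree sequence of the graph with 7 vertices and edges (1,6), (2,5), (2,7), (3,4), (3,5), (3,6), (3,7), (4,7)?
[4, 3, 2, 2, 2, 2, 1] (degrees: deg(1)=1, deg(2)=2, deg(3)=4, deg(4)=2, deg(5)=2, deg(6)=2, deg(7)=3)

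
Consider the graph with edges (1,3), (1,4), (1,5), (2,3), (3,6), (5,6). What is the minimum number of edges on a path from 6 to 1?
2 (path: 6 -> 5 -> 1, 2 edges)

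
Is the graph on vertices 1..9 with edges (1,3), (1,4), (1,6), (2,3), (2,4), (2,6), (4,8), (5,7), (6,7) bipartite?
Yes. Partition: {1, 2, 7, 8, 9}, {3, 4, 5, 6}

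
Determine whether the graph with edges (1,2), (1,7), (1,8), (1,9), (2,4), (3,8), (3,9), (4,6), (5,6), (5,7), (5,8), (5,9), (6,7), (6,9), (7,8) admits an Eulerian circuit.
Yes (the graph is connected and all 9 vertices have even degree)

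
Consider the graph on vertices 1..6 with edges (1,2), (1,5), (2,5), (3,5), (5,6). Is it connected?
No, it has 2 components: {1, 2, 3, 5, 6}, {4}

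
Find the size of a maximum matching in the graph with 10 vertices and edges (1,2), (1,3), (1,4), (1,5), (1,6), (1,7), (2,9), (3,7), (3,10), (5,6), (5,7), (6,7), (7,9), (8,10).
5 (matching: (1,4), (2,9), (3,7), (5,6), (8,10); upper bound floor(n/2) = floor(10/2) = 5)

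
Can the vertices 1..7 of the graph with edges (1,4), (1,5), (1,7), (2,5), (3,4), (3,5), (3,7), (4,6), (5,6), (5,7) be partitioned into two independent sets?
No (odd cycle of length 3: 5 -> 1 -> 7 -> 5)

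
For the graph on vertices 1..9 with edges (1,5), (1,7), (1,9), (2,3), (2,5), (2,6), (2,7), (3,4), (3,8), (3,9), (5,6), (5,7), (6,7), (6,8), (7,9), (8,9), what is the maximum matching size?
4 (matching: (1,7), (3,4), (5,6), (8,9); upper bound floor(n/2) = floor(9/2) = 4)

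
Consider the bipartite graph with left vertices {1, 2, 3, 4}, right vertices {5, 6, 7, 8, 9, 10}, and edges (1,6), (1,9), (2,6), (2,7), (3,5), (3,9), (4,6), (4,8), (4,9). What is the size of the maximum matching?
4 (matching: (1,6), (2,7), (3,9), (4,8); upper bound min(|L|,|R|) = min(4,6) = 4)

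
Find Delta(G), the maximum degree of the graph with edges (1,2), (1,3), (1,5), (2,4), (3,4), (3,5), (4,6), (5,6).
3 (attained at vertices 1, 3, 4, 5)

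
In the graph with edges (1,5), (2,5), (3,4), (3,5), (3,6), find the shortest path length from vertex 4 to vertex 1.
3 (path: 4 -> 3 -> 5 -> 1, 3 edges)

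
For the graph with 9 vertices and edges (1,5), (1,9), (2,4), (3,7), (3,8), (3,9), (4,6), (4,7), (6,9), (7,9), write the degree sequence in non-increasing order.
[4, 3, 3, 3, 2, 2, 1, 1, 1] (degrees: deg(1)=2, deg(2)=1, deg(3)=3, deg(4)=3, deg(5)=1, deg(6)=2, deg(7)=3, deg(8)=1, deg(9)=4)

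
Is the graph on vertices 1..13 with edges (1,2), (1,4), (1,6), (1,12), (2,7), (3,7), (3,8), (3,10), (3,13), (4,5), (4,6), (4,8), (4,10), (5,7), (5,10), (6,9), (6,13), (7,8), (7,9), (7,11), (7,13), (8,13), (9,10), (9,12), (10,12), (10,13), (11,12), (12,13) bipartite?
No (odd cycle of length 3: 4 -> 1 -> 6 -> 4)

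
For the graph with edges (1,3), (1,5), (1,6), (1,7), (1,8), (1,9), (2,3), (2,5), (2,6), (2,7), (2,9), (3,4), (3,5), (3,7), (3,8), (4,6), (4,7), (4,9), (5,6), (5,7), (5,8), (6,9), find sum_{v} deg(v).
44 (handshake: sum of degrees = 2|E| = 2 x 22 = 44)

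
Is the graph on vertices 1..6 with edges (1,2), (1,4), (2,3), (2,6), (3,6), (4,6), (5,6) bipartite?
No (odd cycle of length 5: 6 -> 4 -> 1 -> 2 -> 3 -> 6)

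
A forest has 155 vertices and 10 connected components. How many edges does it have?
145 (Each of the 10 component trees on V_i vertices has V_i - 1 edges; summing gives V - C = 155 - 10 = 145)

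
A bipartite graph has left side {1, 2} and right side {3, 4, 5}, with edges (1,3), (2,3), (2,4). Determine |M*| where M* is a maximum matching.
2 (matching: (1,3), (2,4); upper bound min(|L|,|R|) = min(2,3) = 2)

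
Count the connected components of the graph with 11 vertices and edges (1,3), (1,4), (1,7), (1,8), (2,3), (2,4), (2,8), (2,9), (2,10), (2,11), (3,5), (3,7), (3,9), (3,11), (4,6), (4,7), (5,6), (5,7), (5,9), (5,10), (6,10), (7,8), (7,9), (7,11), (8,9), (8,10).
1 (components: {1, 2, 3, 4, 5, 6, 7, 8, 9, 10, 11})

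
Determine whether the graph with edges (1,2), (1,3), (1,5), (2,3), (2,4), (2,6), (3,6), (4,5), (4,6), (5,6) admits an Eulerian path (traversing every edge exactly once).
No (4 vertices have odd degree: {1, 3, 4, 5}; Eulerian path requires 0 or 2)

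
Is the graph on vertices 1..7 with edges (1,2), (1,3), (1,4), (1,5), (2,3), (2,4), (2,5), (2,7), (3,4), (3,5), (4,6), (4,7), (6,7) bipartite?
No (odd cycle of length 3: 3 -> 1 -> 4 -> 3)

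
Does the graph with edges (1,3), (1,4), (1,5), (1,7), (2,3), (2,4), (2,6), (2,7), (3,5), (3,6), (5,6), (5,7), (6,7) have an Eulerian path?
Yes — and in fact it has an Eulerian circuit (the graph is connected and all 7 vertices have even degree)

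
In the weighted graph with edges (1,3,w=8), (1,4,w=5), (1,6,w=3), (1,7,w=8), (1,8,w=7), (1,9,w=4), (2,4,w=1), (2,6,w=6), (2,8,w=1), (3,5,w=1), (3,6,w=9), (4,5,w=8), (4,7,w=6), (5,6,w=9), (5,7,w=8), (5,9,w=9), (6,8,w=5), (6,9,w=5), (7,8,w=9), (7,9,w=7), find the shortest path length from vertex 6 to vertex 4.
7 (path: 6 -> 2 -> 4; weights 6 + 1 = 7)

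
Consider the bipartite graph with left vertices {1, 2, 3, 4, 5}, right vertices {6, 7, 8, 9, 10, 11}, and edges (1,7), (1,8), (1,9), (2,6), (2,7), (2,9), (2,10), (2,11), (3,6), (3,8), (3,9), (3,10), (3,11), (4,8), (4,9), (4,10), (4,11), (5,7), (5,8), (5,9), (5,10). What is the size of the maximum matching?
5 (matching: (1,9), (2,11), (3,10), (4,8), (5,7); upper bound min(|L|,|R|) = min(5,6) = 5)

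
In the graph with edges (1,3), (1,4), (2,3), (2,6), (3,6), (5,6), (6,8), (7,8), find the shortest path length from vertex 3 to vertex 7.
3 (path: 3 -> 6 -> 8 -> 7, 3 edges)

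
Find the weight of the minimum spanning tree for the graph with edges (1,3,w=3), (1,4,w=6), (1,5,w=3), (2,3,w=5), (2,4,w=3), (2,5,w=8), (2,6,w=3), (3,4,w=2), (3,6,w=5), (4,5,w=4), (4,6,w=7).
14 (MST edges: (1,3,w=3), (1,5,w=3), (2,4,w=3), (2,6,w=3), (3,4,w=2); sum of weights 3 + 3 + 3 + 3 + 2 = 14)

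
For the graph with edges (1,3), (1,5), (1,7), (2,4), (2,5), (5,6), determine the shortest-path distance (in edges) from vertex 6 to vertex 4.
3 (path: 6 -> 5 -> 2 -> 4, 3 edges)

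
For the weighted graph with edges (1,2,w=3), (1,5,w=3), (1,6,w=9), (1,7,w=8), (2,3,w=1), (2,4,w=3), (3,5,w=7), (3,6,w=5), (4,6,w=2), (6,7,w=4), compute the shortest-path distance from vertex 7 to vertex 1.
8 (path: 7 -> 1; weights 8 = 8)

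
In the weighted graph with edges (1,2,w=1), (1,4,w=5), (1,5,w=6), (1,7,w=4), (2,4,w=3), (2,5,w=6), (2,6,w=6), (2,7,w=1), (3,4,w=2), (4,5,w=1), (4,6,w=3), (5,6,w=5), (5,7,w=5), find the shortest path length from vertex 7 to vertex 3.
6 (path: 7 -> 2 -> 4 -> 3; weights 1 + 3 + 2 = 6)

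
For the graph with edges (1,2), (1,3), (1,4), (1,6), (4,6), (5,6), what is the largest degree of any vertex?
4 (attained at vertex 1)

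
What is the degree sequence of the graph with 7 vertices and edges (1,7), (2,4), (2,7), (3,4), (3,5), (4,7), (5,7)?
[4, 3, 2, 2, 2, 1, 0] (degrees: deg(1)=1, deg(2)=2, deg(3)=2, deg(4)=3, deg(5)=2, deg(6)=0, deg(7)=4)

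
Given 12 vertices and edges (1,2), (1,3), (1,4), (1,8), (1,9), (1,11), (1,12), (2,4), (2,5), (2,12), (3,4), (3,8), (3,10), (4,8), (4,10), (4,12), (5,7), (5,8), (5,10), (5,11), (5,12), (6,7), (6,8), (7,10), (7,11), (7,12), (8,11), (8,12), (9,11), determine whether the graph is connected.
Yes (BFS from 1 visits [1, 2, 3, 4, 8, 9, 11, 12, 5, 10, 6, 7] — all 12 vertices reached)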